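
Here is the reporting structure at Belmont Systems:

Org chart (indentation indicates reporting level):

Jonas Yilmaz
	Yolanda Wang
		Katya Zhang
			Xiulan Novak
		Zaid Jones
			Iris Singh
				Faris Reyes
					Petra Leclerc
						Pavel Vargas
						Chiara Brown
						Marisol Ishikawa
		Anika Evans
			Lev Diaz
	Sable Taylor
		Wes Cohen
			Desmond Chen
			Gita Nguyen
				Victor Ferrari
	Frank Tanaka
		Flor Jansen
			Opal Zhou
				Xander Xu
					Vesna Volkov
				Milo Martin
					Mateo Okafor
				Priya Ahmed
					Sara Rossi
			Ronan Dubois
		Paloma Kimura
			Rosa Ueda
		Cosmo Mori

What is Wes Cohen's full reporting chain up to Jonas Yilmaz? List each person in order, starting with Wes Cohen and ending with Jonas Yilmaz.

Wes Cohen -> Sable Taylor -> Jonas Yilmaz

Wes Cohen reports to Sable Taylor. Sable Taylor reports to Jonas Yilmaz. Jonas Yilmaz is at the top.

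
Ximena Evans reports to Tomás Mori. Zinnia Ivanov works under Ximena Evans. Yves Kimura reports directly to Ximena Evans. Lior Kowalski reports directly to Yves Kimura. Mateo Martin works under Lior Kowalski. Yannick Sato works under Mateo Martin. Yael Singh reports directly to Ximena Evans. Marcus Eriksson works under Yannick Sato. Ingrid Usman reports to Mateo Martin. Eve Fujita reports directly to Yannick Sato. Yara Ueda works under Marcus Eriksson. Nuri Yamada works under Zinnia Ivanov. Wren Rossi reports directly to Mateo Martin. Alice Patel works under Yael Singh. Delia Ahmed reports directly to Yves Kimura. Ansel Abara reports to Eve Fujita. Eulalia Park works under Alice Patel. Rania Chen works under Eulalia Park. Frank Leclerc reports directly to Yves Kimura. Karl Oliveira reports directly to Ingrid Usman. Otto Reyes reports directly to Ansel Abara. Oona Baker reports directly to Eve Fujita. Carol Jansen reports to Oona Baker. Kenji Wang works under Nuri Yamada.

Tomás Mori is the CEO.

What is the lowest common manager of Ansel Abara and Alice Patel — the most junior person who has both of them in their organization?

Ansel Abara's chain of managers is Eve Fujita, Yannick Sato, Mateo Martin, Lior Kowalski, Yves Kimura, Ximena Evans, Tomás Mori. Alice Patel's chain of managers is Yael Singh, Ximena Evans, Tomás Mori. The first manager that appears in both chains is Ximena Evans.

Ximena Evans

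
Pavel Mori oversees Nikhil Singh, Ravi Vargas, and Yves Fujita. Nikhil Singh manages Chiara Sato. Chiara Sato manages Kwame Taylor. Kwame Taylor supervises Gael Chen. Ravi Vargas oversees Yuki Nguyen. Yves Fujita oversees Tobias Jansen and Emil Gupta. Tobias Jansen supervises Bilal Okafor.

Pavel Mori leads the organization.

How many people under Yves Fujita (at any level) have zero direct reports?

2

The people in Yves Fujita's organization with no one reporting to them are Emil Gupta, Bilal Okafor. That is 2.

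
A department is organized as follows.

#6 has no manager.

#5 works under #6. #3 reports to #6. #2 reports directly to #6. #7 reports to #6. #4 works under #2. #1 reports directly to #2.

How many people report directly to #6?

#6 directly manages #5, #3, #2, #7. That is 4 direct reports.

4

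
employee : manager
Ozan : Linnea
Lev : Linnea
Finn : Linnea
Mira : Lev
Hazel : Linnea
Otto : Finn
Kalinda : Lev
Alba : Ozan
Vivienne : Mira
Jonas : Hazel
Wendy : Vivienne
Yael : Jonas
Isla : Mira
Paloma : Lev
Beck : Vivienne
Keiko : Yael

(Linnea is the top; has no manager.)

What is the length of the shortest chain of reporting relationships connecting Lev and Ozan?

Lev is 1 level below Linnea, and Ozan is 1 level below Linnea (their lowest common manager). The shortest path runs up from Lev to Linnea and back down to Ozan: 1 + 1 = 2 links.

2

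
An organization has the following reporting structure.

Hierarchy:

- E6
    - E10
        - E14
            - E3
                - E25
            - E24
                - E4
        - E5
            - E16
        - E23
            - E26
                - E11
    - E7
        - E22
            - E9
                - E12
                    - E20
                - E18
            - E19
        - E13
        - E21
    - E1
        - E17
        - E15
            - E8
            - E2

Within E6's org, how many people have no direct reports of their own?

12

The people in E6's organization with no one reporting to them are E2, E8, E17, E21, E13, E19, E18, E20, E11, E16, E4, E25. That is 12.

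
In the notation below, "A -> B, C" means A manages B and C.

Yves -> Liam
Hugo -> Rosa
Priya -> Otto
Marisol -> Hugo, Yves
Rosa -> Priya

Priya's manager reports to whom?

Hugo

Priya reports to Rosa, and Rosa reports to Hugo. So Priya's skip-level manager is Hugo.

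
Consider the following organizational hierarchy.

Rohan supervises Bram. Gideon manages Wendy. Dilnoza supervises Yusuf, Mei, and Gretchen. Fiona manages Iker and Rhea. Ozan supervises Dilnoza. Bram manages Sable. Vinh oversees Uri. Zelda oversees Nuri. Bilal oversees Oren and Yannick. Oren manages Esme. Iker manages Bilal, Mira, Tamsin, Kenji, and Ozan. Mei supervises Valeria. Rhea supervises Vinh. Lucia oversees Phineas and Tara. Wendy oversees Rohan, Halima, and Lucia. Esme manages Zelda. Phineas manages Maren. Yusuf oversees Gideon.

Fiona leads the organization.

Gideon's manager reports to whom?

Gideon reports to Yusuf, and Yusuf reports to Dilnoza. So Gideon's skip-level manager is Dilnoza.

Dilnoza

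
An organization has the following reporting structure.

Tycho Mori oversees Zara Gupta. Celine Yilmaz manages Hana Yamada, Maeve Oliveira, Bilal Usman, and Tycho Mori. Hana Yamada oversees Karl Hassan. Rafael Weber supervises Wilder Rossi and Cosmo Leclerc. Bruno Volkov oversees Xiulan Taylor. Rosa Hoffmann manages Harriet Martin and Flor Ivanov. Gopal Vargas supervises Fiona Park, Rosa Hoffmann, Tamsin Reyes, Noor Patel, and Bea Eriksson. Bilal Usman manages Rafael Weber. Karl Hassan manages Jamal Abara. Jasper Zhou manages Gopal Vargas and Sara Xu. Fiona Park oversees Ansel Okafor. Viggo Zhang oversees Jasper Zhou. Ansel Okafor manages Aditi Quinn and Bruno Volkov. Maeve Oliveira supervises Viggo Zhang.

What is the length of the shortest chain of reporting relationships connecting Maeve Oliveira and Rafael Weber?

Maeve Oliveira is 1 level below Celine Yilmaz, and Rafael Weber is 2 levels below Celine Yilmaz (their lowest common manager). The shortest path runs up from Maeve Oliveira to Celine Yilmaz and back down to Rafael Weber: 1 + 2 = 3 links.

3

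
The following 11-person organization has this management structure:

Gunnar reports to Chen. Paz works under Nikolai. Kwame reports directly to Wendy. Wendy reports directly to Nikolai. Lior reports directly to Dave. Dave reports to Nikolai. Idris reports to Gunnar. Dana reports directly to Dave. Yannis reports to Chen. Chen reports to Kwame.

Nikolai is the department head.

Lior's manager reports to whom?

Nikolai

Lior reports to Dave, and Dave reports to Nikolai. So Lior's skip-level manager is Nikolai.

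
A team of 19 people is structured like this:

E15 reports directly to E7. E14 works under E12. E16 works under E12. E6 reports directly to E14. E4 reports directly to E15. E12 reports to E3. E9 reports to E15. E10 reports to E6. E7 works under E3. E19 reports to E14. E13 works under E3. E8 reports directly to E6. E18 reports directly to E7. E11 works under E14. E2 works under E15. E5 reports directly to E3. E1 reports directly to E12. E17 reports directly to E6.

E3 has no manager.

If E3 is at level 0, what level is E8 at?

4

Chain from E8 up to E3: E8 → E6 → E14 → E12 → E3. That is 4 steps up, so E8 is 4 levels below E3.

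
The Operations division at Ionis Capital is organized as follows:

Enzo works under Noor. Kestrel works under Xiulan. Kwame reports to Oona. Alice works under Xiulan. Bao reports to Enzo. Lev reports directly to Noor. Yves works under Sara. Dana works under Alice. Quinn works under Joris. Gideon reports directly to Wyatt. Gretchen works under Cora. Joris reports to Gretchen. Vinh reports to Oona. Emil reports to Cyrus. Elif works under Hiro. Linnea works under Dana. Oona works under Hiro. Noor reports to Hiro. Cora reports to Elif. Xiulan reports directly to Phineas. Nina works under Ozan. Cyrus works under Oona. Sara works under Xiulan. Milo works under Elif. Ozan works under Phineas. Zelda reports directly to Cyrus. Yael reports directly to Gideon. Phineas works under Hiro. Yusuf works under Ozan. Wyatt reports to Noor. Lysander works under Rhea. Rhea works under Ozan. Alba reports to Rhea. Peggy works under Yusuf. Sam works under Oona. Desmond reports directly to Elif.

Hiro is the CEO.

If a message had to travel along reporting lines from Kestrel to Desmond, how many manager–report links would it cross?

5

Kestrel is 3 levels below Hiro, and Desmond is 2 levels below Hiro (their lowest common manager). The shortest path runs up from Kestrel to Hiro and back down to Desmond: 3 + 2 = 5 links.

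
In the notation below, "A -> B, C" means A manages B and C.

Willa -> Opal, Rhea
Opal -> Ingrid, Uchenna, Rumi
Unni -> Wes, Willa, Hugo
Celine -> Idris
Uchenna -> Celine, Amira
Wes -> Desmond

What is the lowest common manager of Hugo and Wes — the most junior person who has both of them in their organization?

Hugo's chain of managers is Unni. Wes's chain of managers is Unni. The first manager that appears in both chains is Unni.

Unni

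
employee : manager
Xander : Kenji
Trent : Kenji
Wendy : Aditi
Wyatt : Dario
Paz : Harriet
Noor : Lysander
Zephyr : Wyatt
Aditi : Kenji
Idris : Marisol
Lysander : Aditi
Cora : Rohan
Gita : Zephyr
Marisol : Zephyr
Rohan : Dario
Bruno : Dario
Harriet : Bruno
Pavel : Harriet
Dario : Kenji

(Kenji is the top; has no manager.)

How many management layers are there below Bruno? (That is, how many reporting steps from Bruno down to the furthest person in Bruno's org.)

2

The longest chain under Bruno runs Bruno → Harriet → Pavel, which is 2 levels below Bruno.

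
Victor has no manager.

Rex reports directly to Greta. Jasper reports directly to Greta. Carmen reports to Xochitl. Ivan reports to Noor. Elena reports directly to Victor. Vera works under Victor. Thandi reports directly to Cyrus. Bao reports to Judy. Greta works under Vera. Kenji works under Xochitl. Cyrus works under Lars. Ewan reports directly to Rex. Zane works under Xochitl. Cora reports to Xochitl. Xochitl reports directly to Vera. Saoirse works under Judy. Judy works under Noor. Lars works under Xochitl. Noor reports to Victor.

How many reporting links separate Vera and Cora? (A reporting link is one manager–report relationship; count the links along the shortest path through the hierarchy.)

Cora is in Vera's organization: the chain from Cora up to Vera is Cora → Xochitl → Vera, which is 2 links.

2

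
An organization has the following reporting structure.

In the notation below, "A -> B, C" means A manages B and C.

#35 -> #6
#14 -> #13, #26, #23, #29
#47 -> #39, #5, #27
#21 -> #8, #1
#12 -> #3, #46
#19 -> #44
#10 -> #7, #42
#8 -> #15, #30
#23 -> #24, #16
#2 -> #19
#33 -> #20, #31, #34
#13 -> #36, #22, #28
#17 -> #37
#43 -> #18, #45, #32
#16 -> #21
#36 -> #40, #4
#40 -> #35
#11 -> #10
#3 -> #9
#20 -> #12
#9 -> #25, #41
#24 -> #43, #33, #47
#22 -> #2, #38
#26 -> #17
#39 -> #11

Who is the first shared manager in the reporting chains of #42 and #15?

#23

#42's chain of managers is #10, #11, #39, #47, #24, #23, #14. #15's chain of managers is #8, #21, #16, #23, #14. The first manager that appears in both chains is #23.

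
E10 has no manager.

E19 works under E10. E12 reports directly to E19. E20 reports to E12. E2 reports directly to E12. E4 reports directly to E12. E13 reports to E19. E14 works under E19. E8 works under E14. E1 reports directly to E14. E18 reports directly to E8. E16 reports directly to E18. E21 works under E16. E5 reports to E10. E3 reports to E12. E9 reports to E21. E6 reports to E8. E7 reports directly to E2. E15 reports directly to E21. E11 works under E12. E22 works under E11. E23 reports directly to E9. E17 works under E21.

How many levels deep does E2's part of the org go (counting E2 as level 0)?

The longest chain under E2 runs E2 → E7, which is 1 level below E2.

1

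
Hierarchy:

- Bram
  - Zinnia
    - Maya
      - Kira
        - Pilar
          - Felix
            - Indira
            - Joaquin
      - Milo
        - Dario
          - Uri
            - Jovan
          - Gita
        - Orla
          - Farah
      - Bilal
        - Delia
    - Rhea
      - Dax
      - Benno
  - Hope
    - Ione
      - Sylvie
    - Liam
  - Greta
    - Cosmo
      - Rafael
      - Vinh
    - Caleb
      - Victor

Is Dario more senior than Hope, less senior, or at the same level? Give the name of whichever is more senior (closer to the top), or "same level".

Hope

Dario is 4 levels below Bram; Hope is 1. Hope is higher.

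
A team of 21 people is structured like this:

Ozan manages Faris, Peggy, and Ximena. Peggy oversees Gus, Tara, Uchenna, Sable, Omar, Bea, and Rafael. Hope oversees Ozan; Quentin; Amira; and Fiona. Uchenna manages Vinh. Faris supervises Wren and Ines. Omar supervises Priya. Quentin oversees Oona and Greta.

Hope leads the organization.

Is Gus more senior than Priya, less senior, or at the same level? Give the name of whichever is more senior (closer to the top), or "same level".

Gus

Gus is 3 levels below Hope; Priya is 4. Gus is higher.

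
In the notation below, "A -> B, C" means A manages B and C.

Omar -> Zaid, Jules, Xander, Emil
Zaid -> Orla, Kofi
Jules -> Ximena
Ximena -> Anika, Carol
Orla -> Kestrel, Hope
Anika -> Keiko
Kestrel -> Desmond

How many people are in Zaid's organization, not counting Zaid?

5

Zaid directly manages Orla, Kofi. Under Orla: Hope, Kestrel, Desmond (3). Kofi has no reports. So Zaid's organization is 2 direct reports plus everyone under them: 4 + 1 = 5.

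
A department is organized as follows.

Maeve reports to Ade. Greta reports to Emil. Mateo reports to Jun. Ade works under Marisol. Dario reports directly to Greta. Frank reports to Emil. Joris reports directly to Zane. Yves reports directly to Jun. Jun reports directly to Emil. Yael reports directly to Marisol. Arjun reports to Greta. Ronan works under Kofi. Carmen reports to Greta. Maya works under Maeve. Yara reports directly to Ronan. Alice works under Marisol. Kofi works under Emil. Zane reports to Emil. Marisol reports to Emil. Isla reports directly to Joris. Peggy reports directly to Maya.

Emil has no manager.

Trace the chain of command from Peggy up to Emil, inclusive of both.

Peggy reports to Maya. Maya reports to Maeve. Maeve reports to Ade. Ade reports to Marisol. Marisol reports to Emil. Emil is at the top.

Peggy -> Maya -> Maeve -> Ade -> Marisol -> Emil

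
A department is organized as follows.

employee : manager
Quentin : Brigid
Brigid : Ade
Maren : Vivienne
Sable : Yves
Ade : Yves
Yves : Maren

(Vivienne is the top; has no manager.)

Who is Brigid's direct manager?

Ade

Brigid reports directly to Ade.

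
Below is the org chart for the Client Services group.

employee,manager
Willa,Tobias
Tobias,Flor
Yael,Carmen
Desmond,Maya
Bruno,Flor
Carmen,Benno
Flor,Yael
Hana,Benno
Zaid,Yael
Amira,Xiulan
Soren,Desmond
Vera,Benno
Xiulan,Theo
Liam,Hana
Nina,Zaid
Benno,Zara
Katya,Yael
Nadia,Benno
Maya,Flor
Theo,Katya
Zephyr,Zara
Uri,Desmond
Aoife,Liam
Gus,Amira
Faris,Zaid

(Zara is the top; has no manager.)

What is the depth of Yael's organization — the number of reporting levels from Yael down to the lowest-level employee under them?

5

The longest chain under Yael runs Yael → Katya → Theo → Xiulan → Amira → Gus, which is 5 levels below Yael.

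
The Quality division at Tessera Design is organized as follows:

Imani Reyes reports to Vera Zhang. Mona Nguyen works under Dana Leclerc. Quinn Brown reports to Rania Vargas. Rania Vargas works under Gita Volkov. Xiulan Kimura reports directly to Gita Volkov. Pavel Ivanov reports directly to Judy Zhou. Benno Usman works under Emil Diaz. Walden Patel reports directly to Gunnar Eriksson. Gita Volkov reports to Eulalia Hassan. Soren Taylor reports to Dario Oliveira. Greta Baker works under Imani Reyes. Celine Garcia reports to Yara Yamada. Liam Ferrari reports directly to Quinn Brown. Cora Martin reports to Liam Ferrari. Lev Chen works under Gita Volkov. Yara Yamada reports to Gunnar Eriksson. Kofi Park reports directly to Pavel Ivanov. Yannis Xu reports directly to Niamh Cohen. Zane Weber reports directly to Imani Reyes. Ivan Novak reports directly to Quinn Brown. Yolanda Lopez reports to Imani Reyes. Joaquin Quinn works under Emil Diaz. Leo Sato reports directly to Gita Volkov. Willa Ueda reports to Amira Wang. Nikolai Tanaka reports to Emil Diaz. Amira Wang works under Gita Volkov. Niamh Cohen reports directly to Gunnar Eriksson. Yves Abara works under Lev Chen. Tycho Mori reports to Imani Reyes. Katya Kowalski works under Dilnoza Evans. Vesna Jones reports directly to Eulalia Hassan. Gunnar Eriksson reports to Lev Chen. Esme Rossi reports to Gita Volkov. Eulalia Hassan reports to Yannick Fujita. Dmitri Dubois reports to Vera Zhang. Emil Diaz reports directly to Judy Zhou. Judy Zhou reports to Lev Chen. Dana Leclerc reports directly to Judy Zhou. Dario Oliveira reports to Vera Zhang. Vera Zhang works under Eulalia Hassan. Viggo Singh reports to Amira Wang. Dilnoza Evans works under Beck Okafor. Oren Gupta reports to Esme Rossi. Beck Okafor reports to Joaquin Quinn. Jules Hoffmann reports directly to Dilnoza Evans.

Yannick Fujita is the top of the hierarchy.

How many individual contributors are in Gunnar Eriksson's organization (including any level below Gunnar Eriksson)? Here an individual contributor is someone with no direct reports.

3

The people in Gunnar Eriksson's organization with no one reporting to them are Walden Patel, Celine Garcia, Yannis Xu. That is 3.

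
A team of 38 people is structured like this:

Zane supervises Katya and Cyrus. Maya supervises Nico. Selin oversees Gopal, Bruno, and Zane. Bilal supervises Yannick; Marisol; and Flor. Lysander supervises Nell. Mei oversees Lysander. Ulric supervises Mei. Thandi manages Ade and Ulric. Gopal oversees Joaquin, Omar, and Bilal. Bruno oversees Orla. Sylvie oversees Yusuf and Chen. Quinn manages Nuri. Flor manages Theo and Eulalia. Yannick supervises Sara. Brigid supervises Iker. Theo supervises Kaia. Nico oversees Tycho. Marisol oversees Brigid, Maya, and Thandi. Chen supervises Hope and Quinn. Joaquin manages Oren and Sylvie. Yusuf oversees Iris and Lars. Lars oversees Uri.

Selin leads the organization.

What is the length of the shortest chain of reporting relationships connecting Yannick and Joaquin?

3

Yannick is 2 levels below Gopal, and Joaquin is 1 level below Gopal (their lowest common manager). The shortest path runs up from Yannick to Gopal and back down to Joaquin: 2 + 1 = 3 links.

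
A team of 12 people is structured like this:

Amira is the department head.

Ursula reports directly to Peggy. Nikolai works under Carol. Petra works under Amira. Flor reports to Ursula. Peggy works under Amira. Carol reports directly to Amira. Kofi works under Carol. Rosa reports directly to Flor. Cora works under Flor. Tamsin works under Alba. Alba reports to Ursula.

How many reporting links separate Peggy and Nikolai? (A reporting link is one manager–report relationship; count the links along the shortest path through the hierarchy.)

Peggy is 1 level below Amira, and Nikolai is 2 levels below Amira (their lowest common manager). The shortest path runs up from Peggy to Amira and back down to Nikolai: 1 + 2 = 3 links.

3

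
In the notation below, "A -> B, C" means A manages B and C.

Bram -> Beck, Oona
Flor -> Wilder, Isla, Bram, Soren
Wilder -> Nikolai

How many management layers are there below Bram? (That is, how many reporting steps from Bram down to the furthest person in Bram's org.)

1

The longest chain under Bram runs Bram → Oona, which is 1 level below Bram.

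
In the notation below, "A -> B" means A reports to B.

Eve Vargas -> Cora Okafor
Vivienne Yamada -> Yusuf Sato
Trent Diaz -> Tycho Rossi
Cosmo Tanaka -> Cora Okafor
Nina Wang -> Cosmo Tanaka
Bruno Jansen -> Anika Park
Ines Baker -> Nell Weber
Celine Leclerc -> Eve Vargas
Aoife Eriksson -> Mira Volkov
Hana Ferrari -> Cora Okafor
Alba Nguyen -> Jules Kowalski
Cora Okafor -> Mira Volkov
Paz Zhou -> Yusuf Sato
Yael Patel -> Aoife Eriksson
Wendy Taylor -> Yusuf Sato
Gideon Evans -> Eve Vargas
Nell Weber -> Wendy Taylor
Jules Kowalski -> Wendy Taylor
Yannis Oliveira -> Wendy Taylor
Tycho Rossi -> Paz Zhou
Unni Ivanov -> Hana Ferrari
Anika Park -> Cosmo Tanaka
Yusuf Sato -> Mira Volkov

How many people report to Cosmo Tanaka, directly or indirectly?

Cosmo Tanaka directly manages Anika Park, Nina Wang. Under Anika Park: Bruno Jansen (1). Nina Wang has no reports. So Cosmo Tanaka's organization is 2 direct reports plus everyone under them: 2 + 1 = 3.

3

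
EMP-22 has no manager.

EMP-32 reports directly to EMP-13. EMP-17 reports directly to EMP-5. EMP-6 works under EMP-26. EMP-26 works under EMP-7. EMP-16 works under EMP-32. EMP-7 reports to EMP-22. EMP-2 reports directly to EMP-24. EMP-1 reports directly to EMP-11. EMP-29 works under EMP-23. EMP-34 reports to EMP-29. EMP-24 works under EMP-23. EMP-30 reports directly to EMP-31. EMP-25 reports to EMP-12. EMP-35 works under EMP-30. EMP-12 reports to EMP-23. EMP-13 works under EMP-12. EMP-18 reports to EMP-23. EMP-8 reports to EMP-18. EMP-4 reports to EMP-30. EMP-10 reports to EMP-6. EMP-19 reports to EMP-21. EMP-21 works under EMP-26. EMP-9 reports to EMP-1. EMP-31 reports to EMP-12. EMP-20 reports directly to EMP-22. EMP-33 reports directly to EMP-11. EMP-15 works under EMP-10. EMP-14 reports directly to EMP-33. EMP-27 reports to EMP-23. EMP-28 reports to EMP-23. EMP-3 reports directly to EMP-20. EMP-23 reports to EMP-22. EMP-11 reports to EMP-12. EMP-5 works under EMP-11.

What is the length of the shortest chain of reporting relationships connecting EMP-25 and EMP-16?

4

EMP-25 is 1 level below EMP-12, and EMP-16 is 3 levels below EMP-12 (their lowest common manager). The shortest path runs up from EMP-25 to EMP-12 and back down to EMP-16: 1 + 3 = 4 links.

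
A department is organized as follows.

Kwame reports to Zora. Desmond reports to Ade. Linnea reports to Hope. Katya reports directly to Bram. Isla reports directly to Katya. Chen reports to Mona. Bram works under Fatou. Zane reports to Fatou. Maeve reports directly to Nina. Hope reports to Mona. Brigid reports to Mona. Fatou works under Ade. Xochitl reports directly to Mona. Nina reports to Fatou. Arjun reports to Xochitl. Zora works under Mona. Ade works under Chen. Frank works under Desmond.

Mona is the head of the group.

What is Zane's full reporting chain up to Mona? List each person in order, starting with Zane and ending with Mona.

Zane reports to Fatou. Fatou reports to Ade. Ade reports to Chen. Chen reports to Mona. Mona is at the top.

Zane -> Fatou -> Ade -> Chen -> Mona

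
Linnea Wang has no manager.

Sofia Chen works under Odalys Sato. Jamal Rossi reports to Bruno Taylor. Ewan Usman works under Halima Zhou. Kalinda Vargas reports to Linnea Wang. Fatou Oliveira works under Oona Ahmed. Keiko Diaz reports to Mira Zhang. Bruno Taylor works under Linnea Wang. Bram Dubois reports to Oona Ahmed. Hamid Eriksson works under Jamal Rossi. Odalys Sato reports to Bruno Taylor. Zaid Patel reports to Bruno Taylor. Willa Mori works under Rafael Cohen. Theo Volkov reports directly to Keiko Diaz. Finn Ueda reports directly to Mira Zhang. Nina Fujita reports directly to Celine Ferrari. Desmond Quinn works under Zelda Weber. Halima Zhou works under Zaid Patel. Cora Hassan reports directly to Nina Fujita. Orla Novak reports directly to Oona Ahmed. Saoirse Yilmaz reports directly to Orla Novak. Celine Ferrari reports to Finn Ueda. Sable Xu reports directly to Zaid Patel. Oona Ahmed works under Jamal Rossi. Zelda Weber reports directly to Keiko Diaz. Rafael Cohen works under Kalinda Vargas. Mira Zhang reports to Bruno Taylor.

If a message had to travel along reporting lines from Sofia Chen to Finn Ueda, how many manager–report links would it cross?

Sofia Chen is 2 levels below Bruno Taylor, and Finn Ueda is 2 levels below Bruno Taylor (their lowest common manager). The shortest path runs up from Sofia Chen to Bruno Taylor and back down to Finn Ueda: 2 + 2 = 4 links.

4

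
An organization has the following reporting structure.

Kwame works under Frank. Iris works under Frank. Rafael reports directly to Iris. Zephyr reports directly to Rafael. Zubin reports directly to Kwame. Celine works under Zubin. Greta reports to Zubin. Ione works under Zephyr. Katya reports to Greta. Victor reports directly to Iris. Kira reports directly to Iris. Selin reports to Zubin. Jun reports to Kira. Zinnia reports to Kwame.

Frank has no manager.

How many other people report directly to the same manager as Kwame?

1

Kwame reports to Frank. Frank's other direct reports are Iris — 1 peer.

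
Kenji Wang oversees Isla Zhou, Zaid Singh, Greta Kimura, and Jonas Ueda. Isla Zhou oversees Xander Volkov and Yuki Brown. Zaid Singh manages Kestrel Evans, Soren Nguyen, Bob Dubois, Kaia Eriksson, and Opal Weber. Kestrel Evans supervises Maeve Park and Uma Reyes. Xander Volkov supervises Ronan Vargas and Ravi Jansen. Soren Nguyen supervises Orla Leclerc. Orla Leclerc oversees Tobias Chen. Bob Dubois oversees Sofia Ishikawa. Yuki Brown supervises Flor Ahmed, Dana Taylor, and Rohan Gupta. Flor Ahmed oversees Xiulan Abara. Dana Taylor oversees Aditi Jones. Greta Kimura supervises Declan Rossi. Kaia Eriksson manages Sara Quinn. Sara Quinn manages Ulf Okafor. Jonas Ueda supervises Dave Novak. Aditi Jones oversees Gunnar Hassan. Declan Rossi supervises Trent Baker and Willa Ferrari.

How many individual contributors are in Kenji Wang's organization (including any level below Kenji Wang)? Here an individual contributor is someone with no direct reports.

The people in Kenji Wang's organization with no one reporting to them are Dave Novak, Willa Ferrari, Trent Baker, Opal Weber, Ulf Okafor, Sofia Ishikawa, Tobias Chen, Uma Reyes, Maeve Park, Rohan Gupta, Gunnar Hassan, Xiulan Abara, Ravi Jansen, Ronan Vargas. That is 14.

14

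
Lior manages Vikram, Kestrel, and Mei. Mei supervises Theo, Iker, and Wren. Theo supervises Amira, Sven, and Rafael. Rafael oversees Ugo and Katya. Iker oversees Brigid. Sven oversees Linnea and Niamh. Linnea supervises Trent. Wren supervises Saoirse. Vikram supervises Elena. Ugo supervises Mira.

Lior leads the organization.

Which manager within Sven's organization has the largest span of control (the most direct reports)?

Direct-report counts within Sven's organization: Sven has 2; Linnea has 1. The largest is 2, held by Sven.

Sven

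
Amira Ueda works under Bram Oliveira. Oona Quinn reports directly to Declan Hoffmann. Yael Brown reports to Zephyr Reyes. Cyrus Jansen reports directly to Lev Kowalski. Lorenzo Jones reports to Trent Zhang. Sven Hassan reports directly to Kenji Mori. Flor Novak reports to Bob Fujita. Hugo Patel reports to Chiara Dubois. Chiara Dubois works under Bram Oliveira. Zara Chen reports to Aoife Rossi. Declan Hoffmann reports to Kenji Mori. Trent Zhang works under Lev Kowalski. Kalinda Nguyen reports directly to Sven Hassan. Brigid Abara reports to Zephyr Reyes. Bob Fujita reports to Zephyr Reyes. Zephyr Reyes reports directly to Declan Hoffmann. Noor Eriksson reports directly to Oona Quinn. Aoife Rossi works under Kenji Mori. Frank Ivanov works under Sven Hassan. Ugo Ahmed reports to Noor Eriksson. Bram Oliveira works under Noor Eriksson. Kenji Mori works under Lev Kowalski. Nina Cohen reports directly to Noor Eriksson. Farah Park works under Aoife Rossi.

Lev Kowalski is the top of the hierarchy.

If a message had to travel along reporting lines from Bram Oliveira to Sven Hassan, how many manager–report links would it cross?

5

Bram Oliveira is 4 levels below Kenji Mori, and Sven Hassan is 1 level below Kenji Mori (their lowest common manager). The shortest path runs up from Bram Oliveira to Kenji Mori and back down to Sven Hassan: 4 + 1 = 5 links.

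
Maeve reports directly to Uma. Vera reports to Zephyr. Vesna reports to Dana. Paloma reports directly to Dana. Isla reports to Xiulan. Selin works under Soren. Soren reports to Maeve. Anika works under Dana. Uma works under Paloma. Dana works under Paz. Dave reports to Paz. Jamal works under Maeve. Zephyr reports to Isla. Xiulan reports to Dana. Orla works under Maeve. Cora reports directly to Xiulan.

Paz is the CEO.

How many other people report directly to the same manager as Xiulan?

Xiulan reports to Dana. Dana's other direct reports are Paloma, Anika, Vesna — 3 peers.

3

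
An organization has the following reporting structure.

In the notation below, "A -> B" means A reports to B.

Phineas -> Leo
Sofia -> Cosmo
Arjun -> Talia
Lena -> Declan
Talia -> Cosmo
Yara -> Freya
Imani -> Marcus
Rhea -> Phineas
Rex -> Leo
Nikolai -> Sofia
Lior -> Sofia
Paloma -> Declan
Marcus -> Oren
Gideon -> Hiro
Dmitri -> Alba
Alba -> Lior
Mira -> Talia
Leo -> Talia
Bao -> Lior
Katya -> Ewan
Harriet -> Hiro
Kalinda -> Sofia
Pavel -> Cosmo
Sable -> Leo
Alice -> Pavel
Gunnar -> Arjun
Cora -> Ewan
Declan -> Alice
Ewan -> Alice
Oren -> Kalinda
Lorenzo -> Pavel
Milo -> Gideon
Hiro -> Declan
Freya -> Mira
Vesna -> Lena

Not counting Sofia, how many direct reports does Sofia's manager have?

2

Sofia reports to Cosmo. Cosmo's other direct reports are Pavel, Talia — 2 peers.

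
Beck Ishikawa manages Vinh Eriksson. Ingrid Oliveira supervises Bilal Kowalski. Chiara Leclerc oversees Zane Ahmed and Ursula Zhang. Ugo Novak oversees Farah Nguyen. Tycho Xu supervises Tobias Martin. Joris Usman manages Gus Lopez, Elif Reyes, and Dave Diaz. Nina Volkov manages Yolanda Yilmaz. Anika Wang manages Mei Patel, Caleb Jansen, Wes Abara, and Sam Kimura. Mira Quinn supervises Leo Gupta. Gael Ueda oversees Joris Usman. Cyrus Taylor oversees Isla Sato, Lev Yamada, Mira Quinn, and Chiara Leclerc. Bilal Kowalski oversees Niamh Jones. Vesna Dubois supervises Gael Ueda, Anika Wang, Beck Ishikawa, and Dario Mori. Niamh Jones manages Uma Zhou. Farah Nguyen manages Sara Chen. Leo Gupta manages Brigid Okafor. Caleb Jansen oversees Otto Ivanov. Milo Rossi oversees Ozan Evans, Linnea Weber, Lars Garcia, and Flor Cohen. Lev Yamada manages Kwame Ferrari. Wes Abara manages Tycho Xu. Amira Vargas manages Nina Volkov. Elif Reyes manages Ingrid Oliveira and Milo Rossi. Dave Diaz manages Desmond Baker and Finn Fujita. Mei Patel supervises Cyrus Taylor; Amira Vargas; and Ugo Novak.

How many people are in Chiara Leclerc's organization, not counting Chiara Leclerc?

Chiara Leclerc directly manages Zane Ahmed, Ursula Zhang. Zane Ahmed has no reports. Ursula Zhang has no reports. So Chiara Leclerc's organization is 2 direct reports plus everyone under them: 1 + 1 = 2.

2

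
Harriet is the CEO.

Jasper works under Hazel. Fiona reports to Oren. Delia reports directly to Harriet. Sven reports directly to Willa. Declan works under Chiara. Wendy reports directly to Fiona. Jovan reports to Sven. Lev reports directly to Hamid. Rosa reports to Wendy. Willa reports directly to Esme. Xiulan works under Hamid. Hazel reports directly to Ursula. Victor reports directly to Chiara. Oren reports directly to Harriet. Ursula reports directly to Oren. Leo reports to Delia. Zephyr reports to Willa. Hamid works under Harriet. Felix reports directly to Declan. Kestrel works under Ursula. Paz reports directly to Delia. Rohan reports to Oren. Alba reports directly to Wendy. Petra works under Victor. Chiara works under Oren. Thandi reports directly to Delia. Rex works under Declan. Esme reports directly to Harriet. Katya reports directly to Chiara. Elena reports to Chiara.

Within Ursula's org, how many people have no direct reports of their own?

2

The people in Ursula's organization with no one reporting to them are Kestrel, Jasper. That is 2.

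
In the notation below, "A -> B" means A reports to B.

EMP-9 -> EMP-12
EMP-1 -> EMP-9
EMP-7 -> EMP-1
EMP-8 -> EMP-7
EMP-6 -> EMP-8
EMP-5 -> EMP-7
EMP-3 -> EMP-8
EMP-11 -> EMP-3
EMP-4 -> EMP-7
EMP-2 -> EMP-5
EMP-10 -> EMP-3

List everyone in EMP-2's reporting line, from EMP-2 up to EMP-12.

EMP-2 -> EMP-5 -> EMP-7 -> EMP-1 -> EMP-9 -> EMP-12

EMP-2 reports to EMP-5. EMP-5 reports to EMP-7. EMP-7 reports to EMP-1. EMP-1 reports to EMP-9. EMP-9 reports to EMP-12. EMP-12 is at the top.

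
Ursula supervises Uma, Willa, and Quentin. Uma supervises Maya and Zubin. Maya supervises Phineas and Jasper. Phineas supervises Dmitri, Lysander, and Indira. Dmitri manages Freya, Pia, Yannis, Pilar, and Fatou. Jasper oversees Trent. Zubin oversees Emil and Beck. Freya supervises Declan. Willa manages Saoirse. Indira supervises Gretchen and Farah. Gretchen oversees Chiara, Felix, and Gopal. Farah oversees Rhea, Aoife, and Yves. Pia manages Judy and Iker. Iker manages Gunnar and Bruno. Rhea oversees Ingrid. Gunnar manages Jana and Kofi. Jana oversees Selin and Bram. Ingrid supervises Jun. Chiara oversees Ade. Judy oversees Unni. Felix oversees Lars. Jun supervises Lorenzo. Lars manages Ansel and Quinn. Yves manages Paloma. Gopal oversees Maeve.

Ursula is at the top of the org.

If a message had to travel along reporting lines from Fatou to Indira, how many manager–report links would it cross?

Fatou is 2 levels below Phineas, and Indira is 1 level below Phineas (their lowest common manager). The shortest path runs up from Fatou to Phineas and back down to Indira: 2 + 1 = 3 links.

3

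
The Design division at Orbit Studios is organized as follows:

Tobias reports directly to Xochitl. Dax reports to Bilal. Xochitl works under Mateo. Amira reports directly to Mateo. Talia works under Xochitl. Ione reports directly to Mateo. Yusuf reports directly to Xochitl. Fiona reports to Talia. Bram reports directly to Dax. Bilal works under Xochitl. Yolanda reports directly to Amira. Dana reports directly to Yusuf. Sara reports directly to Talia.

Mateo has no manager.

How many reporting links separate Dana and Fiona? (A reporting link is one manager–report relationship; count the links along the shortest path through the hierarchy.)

4

Dana is 2 levels below Xochitl, and Fiona is 2 levels below Xochitl (their lowest common manager). The shortest path runs up from Dana to Xochitl and back down to Fiona: 2 + 2 = 4 links.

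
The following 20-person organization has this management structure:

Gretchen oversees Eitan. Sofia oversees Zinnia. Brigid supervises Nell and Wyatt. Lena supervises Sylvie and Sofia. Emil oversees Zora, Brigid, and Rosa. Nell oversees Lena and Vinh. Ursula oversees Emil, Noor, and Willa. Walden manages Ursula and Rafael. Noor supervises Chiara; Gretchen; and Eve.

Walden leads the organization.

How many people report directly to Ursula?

3

Ursula directly manages Emil, Noor, Willa. That is 3 direct reports.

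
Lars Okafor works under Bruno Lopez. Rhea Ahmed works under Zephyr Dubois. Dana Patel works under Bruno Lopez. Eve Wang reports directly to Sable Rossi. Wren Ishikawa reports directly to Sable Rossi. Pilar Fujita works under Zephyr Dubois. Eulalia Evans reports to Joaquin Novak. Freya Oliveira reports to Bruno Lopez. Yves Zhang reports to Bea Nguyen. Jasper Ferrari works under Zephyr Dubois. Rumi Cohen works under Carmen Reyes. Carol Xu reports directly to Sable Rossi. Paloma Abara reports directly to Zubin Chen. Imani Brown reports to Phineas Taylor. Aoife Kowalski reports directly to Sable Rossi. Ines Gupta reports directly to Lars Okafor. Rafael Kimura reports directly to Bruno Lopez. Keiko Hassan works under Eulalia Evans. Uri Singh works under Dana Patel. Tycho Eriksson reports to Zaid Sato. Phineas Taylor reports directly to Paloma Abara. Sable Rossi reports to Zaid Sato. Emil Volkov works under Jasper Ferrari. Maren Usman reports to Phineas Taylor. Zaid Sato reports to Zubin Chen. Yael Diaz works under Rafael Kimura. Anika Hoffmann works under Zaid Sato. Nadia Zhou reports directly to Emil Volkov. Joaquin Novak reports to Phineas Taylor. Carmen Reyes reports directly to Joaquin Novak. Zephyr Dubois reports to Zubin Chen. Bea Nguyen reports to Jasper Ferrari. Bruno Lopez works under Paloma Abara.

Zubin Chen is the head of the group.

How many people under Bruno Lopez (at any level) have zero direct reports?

The people in Bruno Lopez's organization with no one reporting to them are Ines Gupta, Uri Singh, Freya Oliveira, Yael Diaz. That is 4.

4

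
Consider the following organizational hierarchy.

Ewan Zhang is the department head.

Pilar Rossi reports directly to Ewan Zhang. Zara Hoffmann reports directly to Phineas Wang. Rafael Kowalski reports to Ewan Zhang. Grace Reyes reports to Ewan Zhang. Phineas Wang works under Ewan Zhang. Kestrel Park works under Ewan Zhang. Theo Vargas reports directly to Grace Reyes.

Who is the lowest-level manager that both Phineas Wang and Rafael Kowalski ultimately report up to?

Phineas Wang's chain of managers is Ewan Zhang. Rafael Kowalski's chain of managers is Ewan Zhang. The first manager that appears in both chains is Ewan Zhang.

Ewan Zhang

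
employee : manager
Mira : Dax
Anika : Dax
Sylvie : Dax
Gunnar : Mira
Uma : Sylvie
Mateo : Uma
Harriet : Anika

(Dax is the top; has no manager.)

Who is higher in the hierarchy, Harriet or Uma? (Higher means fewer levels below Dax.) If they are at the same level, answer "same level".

same level

Both Harriet and Uma are 2 levels below Dax.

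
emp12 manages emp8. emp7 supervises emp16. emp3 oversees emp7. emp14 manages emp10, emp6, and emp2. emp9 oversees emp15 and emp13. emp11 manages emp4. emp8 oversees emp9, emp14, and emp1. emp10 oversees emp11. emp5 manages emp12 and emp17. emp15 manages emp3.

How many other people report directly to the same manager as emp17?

emp17 reports to emp5. emp5's other direct reports are emp12 — 1 peer.

1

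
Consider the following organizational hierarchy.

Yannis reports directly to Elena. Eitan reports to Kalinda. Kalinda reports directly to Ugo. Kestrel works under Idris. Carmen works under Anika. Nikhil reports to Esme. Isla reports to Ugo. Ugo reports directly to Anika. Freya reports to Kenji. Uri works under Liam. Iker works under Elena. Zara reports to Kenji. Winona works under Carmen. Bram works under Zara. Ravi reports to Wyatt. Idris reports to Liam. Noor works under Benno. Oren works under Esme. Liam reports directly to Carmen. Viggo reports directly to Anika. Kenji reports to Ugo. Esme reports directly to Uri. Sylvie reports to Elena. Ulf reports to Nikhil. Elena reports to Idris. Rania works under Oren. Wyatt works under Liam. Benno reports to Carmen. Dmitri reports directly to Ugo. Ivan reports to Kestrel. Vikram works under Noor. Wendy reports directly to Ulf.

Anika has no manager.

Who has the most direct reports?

Direct-report counts: Anika has 3; Ugo has 4; Kenji has 2; Zara has 1; Kalinda has 1; Carmen has 3; Liam has 3; Uri has 1; Esme has 2; Oren has 1; Nikhil has 1; Ulf has 1; Idris has 2; Kestrel has 1; Elena has 3; Wyatt has 1; Benno has 1; Noor has 1. The largest is 4, held by Ugo.

Ugo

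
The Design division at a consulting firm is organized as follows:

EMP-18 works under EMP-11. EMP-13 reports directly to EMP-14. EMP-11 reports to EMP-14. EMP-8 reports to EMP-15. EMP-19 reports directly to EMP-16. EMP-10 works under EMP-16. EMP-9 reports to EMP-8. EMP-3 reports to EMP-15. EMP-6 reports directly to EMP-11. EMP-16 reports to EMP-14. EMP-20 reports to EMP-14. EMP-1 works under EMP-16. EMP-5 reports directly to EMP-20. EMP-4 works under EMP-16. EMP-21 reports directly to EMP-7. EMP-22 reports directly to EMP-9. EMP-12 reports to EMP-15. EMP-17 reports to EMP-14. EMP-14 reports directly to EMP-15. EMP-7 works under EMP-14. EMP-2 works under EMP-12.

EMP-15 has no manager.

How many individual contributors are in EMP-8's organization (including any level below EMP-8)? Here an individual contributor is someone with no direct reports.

1

The only person in EMP-8's organization with no one reporting to them is EMP-22. That is 1.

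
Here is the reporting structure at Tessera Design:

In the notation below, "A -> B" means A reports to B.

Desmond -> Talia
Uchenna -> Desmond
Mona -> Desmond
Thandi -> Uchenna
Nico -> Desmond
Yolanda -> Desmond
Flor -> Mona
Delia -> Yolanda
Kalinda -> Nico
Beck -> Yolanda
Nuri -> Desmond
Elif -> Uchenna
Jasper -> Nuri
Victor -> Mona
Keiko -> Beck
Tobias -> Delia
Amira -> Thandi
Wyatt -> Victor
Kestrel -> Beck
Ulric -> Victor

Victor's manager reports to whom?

Victor reports to Mona, and Mona reports to Desmond. So Victor's skip-level manager is Desmond.

Desmond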